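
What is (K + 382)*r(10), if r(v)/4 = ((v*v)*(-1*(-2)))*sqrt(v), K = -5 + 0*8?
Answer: 301600*sqrt(10) ≈ 9.5374e+5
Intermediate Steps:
K = -5 (K = -5 + 0 = -5)
r(v) = 8*v**(5/2) (r(v) = 4*(((v*v)*(-1*(-2)))*sqrt(v)) = 4*((v**2*2)*sqrt(v)) = 4*((2*v**2)*sqrt(v)) = 4*(2*v**(5/2)) = 8*v**(5/2))
(K + 382)*r(10) = (-5 + 382)*(8*10**(5/2)) = 377*(8*(100*sqrt(10))) = 377*(800*sqrt(10)) = 301600*sqrt(10)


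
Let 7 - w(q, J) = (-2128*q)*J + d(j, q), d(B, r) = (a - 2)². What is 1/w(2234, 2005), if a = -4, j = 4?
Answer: 1/9531673731 ≈ 1.0491e-10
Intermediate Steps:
d(B, r) = 36 (d(B, r) = (-4 - 2)² = (-6)² = 36)
w(q, J) = -29 + 2128*J*q (w(q, J) = 7 - ((-2128*q)*J + 36) = 7 - (-2128*J*q + 36) = 7 - (36 - 2128*J*q) = 7 + (-36 + 2128*J*q) = -29 + 2128*J*q)
1/w(2234, 2005) = 1/(-29 + 2128*2005*2234) = 1/(-29 + 9531673760) = 1/9531673731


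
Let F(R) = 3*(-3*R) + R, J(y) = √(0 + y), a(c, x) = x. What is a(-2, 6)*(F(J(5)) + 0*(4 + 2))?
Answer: -48*√5 ≈ -107.33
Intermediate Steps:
J(y) = √y
F(R) = -8*R (F(R) = -9*R + R = -8*R)
a(-2, 6)*(F(J(5)) + 0*(4 + 2)) = 6*(-8*√5 + 0*(4 + 2)) = 6*(-8*√5 + 0*6) = 6*(-8*√5 + 0) = 6*(-8*√5) = -48*√5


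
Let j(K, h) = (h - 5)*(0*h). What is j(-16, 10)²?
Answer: 0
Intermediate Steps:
j(K, h) = 0 (j(K, h) = (-5 + h)*0 = 0)
j(-16, 10)² = 0² = 0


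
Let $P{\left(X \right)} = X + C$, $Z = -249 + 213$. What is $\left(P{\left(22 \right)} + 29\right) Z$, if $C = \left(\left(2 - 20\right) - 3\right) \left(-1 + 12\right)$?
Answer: $6480$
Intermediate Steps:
$Z = -36$
$C = -231$ ($C = \left(\left(2 - 20\right) - 3\right) 11 = \left(-18 - 3\right) 11 = \left(-21\right) 11 = -231$)
$P{\left(X \right)} = -231 + X$ ($P{\left(X \right)} = X - 231 = -231 + X$)
$\left(P{\left(22 \right)} + 29\right) Z = \left(\left(-231 + 22\right) + 29\right) \left(-36\right) = \left(-209 + 29\right) \left(-36\right) = \left(-180\right) \left(-36\right) = 6480$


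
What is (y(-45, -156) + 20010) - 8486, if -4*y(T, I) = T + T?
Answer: 23093/2 ≈ 11547.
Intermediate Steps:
y(T, I) = -T/2 (y(T, I) = -(T + T)/4 = -T/2)
(y(-45, -156) + 20010) - 8486 = (-½*(-45) + 20010) - 8486 = (45/2 + 20010) - 8486 = 40065/2 - 8486 = 23093/2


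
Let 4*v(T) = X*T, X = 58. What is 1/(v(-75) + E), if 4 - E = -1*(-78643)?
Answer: -2/159453 ≈ -1.2543e-5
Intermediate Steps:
E = -78639 (E = 4 - (-1)*(-78643) = 4 - 1*78643 = 4 - 78643 = -78639)
v(T) = 29*T/2 (v(T) = (58*T)/4 = 29*T/2)
1/(v(-75) + E) = 1/((29/2)*(-75) - 78639) = 1/(-2175/2 - 78639) = 1/(-159453/2) = -2/159453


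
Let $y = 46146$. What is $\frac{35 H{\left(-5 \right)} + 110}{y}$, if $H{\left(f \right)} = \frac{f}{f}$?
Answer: $\frac{145}{46146} \approx 0.0031422$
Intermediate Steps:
$H{\left(f \right)} = 1$
$\frac{35 H{\left(-5 \right)} + 110}{y} = \frac{35 \cdot 1 + 110}{46146} = \left(35 + 110\right) \frac{1}{46146} = 145 \cdot \frac{1}{46146} = \frac{145}{46146}$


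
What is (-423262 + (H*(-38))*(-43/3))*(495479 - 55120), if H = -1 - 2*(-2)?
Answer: -185667684452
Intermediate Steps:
H = 3 (H = -1 + 4 = 3)
(-423262 + (H*(-38))*(-43/3))*(495479 - 55120) = (-423262 + (3*(-38))*(-43/3))*(495479 - 55120) = (-423262 - (-4902)/3)*440359 = (-423262 - 114*(-43/3))*440359 = (-423262 + 1634)*440359 = -421628*440359 = -185667684452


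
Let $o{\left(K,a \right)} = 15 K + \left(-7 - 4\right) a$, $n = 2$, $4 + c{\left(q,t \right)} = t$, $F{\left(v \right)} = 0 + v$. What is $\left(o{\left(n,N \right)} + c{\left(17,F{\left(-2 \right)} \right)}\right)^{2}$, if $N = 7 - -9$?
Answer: $23104$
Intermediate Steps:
$F{\left(v \right)} = v$
$c{\left(q,t \right)} = -4 + t$
$N = 16$ ($N = 7 + 9 = 16$)
$o{\left(K,a \right)} = - 11 a + 15 K$ ($o{\left(K,a \right)} = 15 K - 11 a = - 11 a + 15 K$)
$\left(o{\left(n,N \right)} + c{\left(17,F{\left(-2 \right)} \right)}\right)^{2} = \left(\left(\left(-11\right) 16 + 15 \cdot 2\right) - 6\right)^{2} = \left(\left(-176 + 30\right) - 6\right)^{2} = \left(-146 - 6\right)^{2} = \left(-152\right)^{2} = 23104$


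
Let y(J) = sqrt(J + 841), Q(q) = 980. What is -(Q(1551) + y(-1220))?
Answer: -980 - I*sqrt(379) ≈ -980.0 - 19.468*I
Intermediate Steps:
y(J) = sqrt(841 + J)
-(Q(1551) + y(-1220)) = -(980 + sqrt(841 - 1220)) = -(980 + sqrt(-379)) = -(980 + I*sqrt(379)) = -980 - I*sqrt(379)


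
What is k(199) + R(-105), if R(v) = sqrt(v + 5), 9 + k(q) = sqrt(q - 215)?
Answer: -9 + 14*I ≈ -9.0 + 14.0*I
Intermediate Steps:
k(q) = -9 + sqrt(-215 + q) (k(q) = -9 + sqrt(q - 215) = -9 + sqrt(-215 + q))
R(v) = sqrt(5 + v)
k(199) + R(-105) = (-9 + sqrt(-215 + 199)) + sqrt(5 - 105) = (-9 + sqrt(-16)) + sqrt(-100) = (-9 + 4*I) + 10*I = -9 + 14*I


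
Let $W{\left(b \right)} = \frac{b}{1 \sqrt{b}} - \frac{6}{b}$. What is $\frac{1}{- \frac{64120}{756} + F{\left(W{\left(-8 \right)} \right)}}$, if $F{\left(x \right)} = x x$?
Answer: $- \frac{432 i}{1296 \sqrt{2} + 39853 i} \approx -0.010817 - 0.00049747 i$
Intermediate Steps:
$W{\left(b \right)} = \sqrt{b} - \frac{6}{b}$ ($W{\left(b \right)} = \frac{b}{\sqrt{b}} - \frac{6}{b} = \sqrt{b} - \frac{6}{b}$)
$F{\left(x \right)} = x^{2}$
$\frac{1}{- \frac{64120}{756} + F{\left(W{\left(-8 \right)} \right)}} = \frac{1}{- \frac{64120}{756} + \left(\frac{-6 + \left(-8\right)^{\frac{3}{2}}}{-8}\right)^{2}} = \frac{1}{\left(-64120\right) \frac{1}{756} + \left(- \frac{-6 - 16 i \sqrt{2}}{8}\right)^{2}} = \frac{1}{- \frac{2290}{27} + \left(\frac{3}{4} + 2 i \sqrt{2}\right)^{2}}$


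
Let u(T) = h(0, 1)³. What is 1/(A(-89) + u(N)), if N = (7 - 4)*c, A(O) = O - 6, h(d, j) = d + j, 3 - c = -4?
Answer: -1/94 ≈ -0.010638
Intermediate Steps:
c = 7 (c = 3 - 1*(-4) = 3 + 4 = 7)
A(O) = -6 + O
N = 21 (N = (7 - 4)*7 = 3*7 = 21)
u(T) = 1 (u(T) = (0 + 1)³ = 1³ = 1)
1/(A(-89) + u(N)) = 1/((-6 - 89) + 1) = 1/(-95 + 1) = 1/(-94) = -1/94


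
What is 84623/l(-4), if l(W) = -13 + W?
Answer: -84623/17 ≈ -4977.8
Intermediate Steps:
84623/l(-4) = 84623/(-13 - 4) = 84623/(-17) = 84623*(-1/17) = -84623/17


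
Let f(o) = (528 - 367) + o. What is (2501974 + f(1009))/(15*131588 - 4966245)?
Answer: -2503144/2992425 ≈ -0.83649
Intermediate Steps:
f(o) = 161 + o
(2501974 + f(1009))/(15*131588 - 4966245) = (2501974 + (161 + 1009))/(15*131588 - 4966245) = (2501974 + 1170)/(1973820 - 4966245) = 2503144/(-2992425) = 2503144*(-1/2992425) = -2503144/2992425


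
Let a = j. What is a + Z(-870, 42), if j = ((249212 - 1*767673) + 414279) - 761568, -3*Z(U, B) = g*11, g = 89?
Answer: -2598229/3 ≈ -8.6608e+5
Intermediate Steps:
Z(U, B) = -979/3 (Z(U, B) = -89*11/3 = -⅓*979 = -979/3)
j = -865750 (j = ((249212 - 767673) + 414279) - 761568 = (-518461 + 414279) - 761568 = -104182 - 761568 = -865750)
a = -865750
a + Z(-870, 42) = -865750 - 979/3 = -2598229/3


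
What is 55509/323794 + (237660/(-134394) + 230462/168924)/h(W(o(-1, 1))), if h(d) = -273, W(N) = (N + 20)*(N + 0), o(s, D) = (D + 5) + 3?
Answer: 7229191268948840/41808197439533889 ≈ 0.17291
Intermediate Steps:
o(s, D) = 8 + D (o(s, D) = (5 + D) + 3 = 8 + D)
W(N) = N*(20 + N) (W(N) = (20 + N)*N = N*(20 + N))
55509/323794 + (237660/(-134394) + 230462/168924)/h(W(o(-1, 1))) = 55509/323794 + (237660/(-134394) + 230462/168924)/(-273) = 55509*(1/323794) + (237660*(-1/134394) + 230462*(1/168924))*(-1/273) = 55509/323794 + (-39610/22399 + 115231/84462)*(-1/273) = 55509/323794 - 764480651/1891864338*(-1/273) = 55509/323794 + 764480651/516478964274 = 7229191268948840/41808197439533889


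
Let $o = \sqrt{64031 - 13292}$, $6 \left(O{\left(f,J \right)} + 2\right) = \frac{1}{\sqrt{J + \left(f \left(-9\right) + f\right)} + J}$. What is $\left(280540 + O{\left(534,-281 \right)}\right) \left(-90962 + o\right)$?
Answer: $- \frac{6393405293495191}{250542} + \frac{140573102911 \sqrt{50739}}{501084} - \frac{i \sqrt{231014667}}{501084} + \frac{45481 i \sqrt{4553}}{250542} \approx -2.5455 \cdot 10^{10} + 12.219 i$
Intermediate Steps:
$O{\left(f,J \right)} = -2 + \frac{1}{6 \left(J + \sqrt{J - 8 f}\right)}$ ($O{\left(f,J \right)} = -2 + \frac{1}{6 \left(\sqrt{J + \left(f \left(-9\right) + f\right)} + J\right)} = -2 + \frac{1}{6 \left(\sqrt{J + \left(- 9 f + f\right)} + J\right)} = -2 + \frac{1}{6 \left(\sqrt{J - 8 f} + J\right)} = -2 + \frac{1}{6 \left(J + \sqrt{J - 8 f}\right)}$)
$o = \sqrt{50739} \approx 225.25$
$\left(280540 + O{\left(534,-281 \right)}\right) \left(-90962 + o\right) = \left(280540 + \frac{\frac{1}{6} - -562 - 2 \sqrt{-281 - 4272}}{-281 + \sqrt{-281 - 4272}}\right) \left(-90962 + \sqrt{50739}\right) = \left(280540 + \frac{\frac{1}{6} + 562 - 2 \sqrt{-281 - 4272}}{-281 + \sqrt{-281 - 4272}}\right) \left(-90962 + \sqrt{50739}\right) = \left(280540 + \frac{\frac{1}{6} + 562 - 2 \sqrt{-4553}}{-281 + \sqrt{-4553}}\right) \left(-90962 + \sqrt{50739}\right) = \left(280540 + \frac{\frac{1}{6} + 562 - 2 i \sqrt{4553}}{-281 + i \sqrt{4553}}\right) \left(-90962 + \sqrt{50739}\right) = \left(280540 + \frac{\frac{3373}{6} - 2 i \sqrt{4553}}{-281 + i \sqrt{4553}}\right) \left(-90962 + \sqrt{50739}\right) = \left(-90962 + \sqrt{50739}\right) \left(280540 + \frac{\frac{3373}{6} - 2 i \sqrt{4553}}{-281 + i \sqrt{4553}}\right)$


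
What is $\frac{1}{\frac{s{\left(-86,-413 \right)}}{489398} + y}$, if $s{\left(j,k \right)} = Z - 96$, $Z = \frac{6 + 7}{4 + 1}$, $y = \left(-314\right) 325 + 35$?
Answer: $- \frac{2446990}{249629685317} \approx -9.8025 \cdot 10^{-6}$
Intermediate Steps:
$y = -102015$ ($y = -102050 + 35 = -102015$)
$Z = \frac{13}{5} \approx 2.6$
$s{\left(j,k \right)} = - \frac{467}{5}$ ($s{\left(j,k \right)} = \frac{13}{5} - 96 = - \frac{467}{5}$)
$\frac{1}{\frac{s{\left(-86,-413 \right)}}{489398} + y} = \frac{1}{- \frac{467}{5 \cdot 489398} - 102015} = \frac{1}{\left(- \frac{467}{5}\right) \frac{1}{489398} - 102015} = \frac{1}{- \frac{467}{2446990} - 102015} = \frac{1}{- \frac{249629685317}{2446990}} = - \frac{2446990}{249629685317}$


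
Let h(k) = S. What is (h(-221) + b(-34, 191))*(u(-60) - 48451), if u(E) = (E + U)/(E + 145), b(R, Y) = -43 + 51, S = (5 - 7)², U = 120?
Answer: -9883860/17 ≈ -5.8140e+5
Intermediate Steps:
S = 4 (S = (-2)² = 4)
b(R, Y) = 8
u(E) = (120 + E)/(145 + E) (u(E) = (E + 120)/(E + 145) = (120 + E)/(145 + E))
h(k) = 4
(h(-221) + b(-34, 191))*(u(-60) - 48451) = (4 + 8)*((120 - 60)/(145 - 60) - 48451) = 12*(60/85 - 48451) = 12*((1/85)*60 - 48451) = 12*(12/17 - 48451) = 12*(-823655/17) = -9883860/17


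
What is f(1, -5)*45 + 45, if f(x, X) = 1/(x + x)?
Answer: 135/2 ≈ 67.500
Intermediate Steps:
f(x, X) = 1/(2*x)
f(1, -5)*45 + 45 = ((½)/1)*45 + 45 = ((½)*1)*45 + 45 = (½)*45 + 45 = 45/2 + 45 = 135/2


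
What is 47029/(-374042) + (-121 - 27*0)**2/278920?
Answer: -3820489879/52163897320 ≈ -0.073240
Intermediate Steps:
47029/(-374042) + (-121 - 27*0)**2/278920 = 47029*(-1/374042) + (-121 + 0)**2*(1/278920) = -47029/374042 + (-121)**2*(1/278920) = -47029/374042 + 14641*(1/278920) = -47029/374042 + 14641/278920 = -3820489879/52163897320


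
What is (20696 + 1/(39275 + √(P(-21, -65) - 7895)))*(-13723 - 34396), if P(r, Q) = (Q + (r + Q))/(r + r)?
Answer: 96238*(-10348*√13920438 + 17069543421*I)/(√13920438 - 1649550*I) ≈ -9.9587e+8 + 0.0029297*I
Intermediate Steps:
P(r, Q) = (r + 2*Q)/(2*r) (P(r, Q) = (Q + (Q + r))/((2*r)) = (r + 2*Q)*(1/(2*r)) = (r + 2*Q)/(2*r))
(20696 + 1/(39275 + √(P(-21, -65) - 7895)))*(-13723 - 34396) = (20696 + 1/(39275 + √((-65 + (½)*(-21))/(-21) - 7895)))*(-13723 - 34396) = (20696 + 1/(39275 + √(-(-65 - 21/2)/21 - 7895)))*(-48119) = (20696 + 1/(39275 + √(-1/21*(-151/2) - 7895)))*(-48119) = (20696 + 1/(39275 + √(151/42 - 7895)))*(-48119) = (20696 + 1/(39275 + √(-331439/42)))*(-48119) = (20696 + 1/(39275 + I*√13920438/42))*(-48119) = -995870824 - 48119/(39275 + I*√13920438/42)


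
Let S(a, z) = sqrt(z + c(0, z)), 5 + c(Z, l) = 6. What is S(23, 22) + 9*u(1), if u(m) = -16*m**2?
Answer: -144 + sqrt(23) ≈ -139.20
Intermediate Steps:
c(Z, l) = 1 (c(Z, l) = -5 + 6 = 1)
S(a, z) = sqrt(1 + z) (S(a, z) = sqrt(z + 1) = sqrt(1 + z))
S(23, 22) + 9*u(1) = sqrt(1 + 22) + 9*(-16*1**2) = sqrt(23) + 9*(-16*1) = sqrt(23) + 9*(-16) = sqrt(23) - 144 = -144 + sqrt(23)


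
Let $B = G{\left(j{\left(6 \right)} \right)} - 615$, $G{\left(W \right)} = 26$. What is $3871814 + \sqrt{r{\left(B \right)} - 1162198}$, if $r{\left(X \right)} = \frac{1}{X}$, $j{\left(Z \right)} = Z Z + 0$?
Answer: $3871814 + \frac{i \sqrt{403190892947}}{589} \approx 3.8718 \cdot 10^{6} + 1078.1 i$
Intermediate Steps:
$j{\left(Z \right)} = Z^{2}$ ($j{\left(Z \right)} = Z^{2} + 0 = Z^{2}$)
$B = -589$ ($B = 26 - 615 = -589$)
$3871814 + \sqrt{r{\left(B \right)} - 1162198} = 3871814 + \sqrt{\frac{1}{-589} - 1162198} = 3871814 + \sqrt{- \frac{1}{589} - 1162198} = 3871814 + \sqrt{- \frac{684534623}{589}} = 3871814 + \frac{i \sqrt{403190892947}}{589}$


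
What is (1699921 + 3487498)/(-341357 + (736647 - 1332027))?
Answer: -5187419/936737 ≈ -5.5378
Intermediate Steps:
(1699921 + 3487498)/(-341357 + (736647 - 1332027)) = 5187419/(-341357 - 595380) = 5187419/(-936737) = 5187419*(-1/936737) = -5187419/936737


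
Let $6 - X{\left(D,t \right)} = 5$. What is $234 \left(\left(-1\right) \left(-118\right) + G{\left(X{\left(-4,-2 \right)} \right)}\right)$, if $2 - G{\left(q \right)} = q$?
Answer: $27846$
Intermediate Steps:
$X{\left(D,t \right)} = 1$ ($X{\left(D,t \right)} = 6 - 5 = 1$)
$G{\left(q \right)} = 2 - q$
$234 \left(\left(-1\right) \left(-118\right) + G{\left(X{\left(-4,-2 \right)} \right)}\right) = 234 \left(\left(-1\right) \left(-118\right) + \left(2 - 1\right)\right) = 234 \left(118 + \left(2 - 1\right)\right) = 234 \left(118 + 1\right) = 234 \cdot 119 = 27846$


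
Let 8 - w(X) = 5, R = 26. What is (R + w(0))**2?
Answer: 841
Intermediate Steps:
w(X) = 3 (w(X) = 8 - 1*5 = 8 - 5 = 3)
(R + w(0))**2 = (26 + 3)**2 = 29**2 = 841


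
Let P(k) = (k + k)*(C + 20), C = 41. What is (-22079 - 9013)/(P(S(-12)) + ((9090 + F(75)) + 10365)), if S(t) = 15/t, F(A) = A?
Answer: -62184/38755 ≈ -1.6045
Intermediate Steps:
P(k) = 122*k (P(k) = (k + k)*(41 + 20) = (2*k)*61 = 122*k)
(-22079 - 9013)/(P(S(-12)) + ((9090 + F(75)) + 10365)) = (-22079 - 9013)/(122*(15/(-12)) + ((9090 + 75) + 10365)) = -31092/(122*(15*(-1/12)) + (9165 + 10365)) = -31092/(122*(-5/4) + 19530) = -31092/(-305/2 + 19530) = -31092/38755/2 = -31092*2/38755 = -62184/38755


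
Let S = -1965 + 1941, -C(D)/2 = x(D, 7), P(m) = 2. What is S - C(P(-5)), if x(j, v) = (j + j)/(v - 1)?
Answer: -68/3 ≈ -22.667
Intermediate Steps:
x(j, v) = 2*j/(-1 + v) (x(j, v) = (2*j)/(-1 + v) = 2*j/(-1 + v))
C(D) = -2*D/3 (C(D) = -4*D/(-1 + 7) = -4*D/6 = -2*D/3)
S = -24
S - C(P(-5)) = -24 - (-2)*2/3 = -24 - 1*(-4/3) = -24 + 4/3 = -68/3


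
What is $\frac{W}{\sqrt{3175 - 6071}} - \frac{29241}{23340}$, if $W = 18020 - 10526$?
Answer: $- \frac{9747}{7780} - \frac{3747 i \sqrt{181}}{362} \approx -1.2528 - 139.26 i$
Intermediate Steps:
$W = 7494$
$\frac{W}{\sqrt{3175 - 6071}} - \frac{29241}{23340} = \frac{7494}{\sqrt{3175 - 6071}} - \frac{29241}{23340} = \frac{7494}{\sqrt{-2896}} - \frac{9747}{7780} = \frac{7494}{4 i \sqrt{181}} - \frac{9747}{7780} = 7494 \left(- \frac{i \sqrt{181}}{724}\right) - \frac{9747}{7780} = - \frac{3747 i \sqrt{181}}{362} - \frac{9747}{7780} = - \frac{9747}{7780} - \frac{3747 i \sqrt{181}}{362}$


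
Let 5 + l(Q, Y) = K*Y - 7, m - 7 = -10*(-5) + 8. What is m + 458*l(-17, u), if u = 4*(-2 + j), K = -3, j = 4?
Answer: -16423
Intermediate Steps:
m = 65 (m = 7 + (-10*(-5) + 8) = 7 + (50 + 8) = 7 + 58 = 65)
u = 8 (u = 4*(-2 + 4) = 4*2 = 8)
l(Q, Y) = -12 - 3*Y (l(Q, Y) = -5 + (-3*Y - 7) = -5 + (-7 - 3*Y) = -12 - 3*Y)
m + 458*l(-17, u) = 65 + 458*(-12 - 3*8) = 65 + 458*(-12 - 24) = 65 + 458*(-36) = 65 - 16488 = -16423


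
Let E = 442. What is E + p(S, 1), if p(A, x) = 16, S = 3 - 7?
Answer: 458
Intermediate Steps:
S = -4
E + p(S, 1) = 442 + 16 = 458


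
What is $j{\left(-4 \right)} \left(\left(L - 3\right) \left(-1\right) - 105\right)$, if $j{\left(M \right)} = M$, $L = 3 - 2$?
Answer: $412$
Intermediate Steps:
$L = 1$ ($L = 3 - 2 = 1$)
$j{\left(-4 \right)} \left(\left(L - 3\right) \left(-1\right) - 105\right) = - 4 \left(\left(1 - 3\right) \left(-1\right) - 105\right) = - 4 \left(\left(-2\right) \left(-1\right) - 105\right) = - 4 \left(2 - 105\right) = \left(-4\right) \left(-103\right) = 412$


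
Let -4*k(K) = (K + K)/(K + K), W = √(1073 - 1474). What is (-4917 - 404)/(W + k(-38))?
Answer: 21284/6417 + 85136*I*√401/6417 ≈ 3.3168 + 265.68*I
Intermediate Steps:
W = I*√401 (W = √(-401) = I*√401 ≈ 20.025*I)
k(K) = -¼ (k(K) = -(K + K)/(4*(K + K)) = -2*K/(4*(2*K)) = -2*K*1/(2*K)/4 = -¼*1 = -¼)
(-4917 - 404)/(W + k(-38)) = (-4917 - 404)/(I*√401 - ¼) = -5321/(-¼ + I*√401)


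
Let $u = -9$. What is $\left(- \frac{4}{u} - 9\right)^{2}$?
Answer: $\frac{5929}{81} \approx 73.198$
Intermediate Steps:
$\left(- \frac{4}{u} - 9\right)^{2} = \left(- \frac{4}{-9} - 9\right)^{2} = \left(\left(-4\right) \left(- \frac{1}{9}\right) - 9\right)^{2} = \left(\frac{4}{9} - 9\right)^{2} = \left(- \frac{77}{9}\right)^{2} = \frac{5929}{81}$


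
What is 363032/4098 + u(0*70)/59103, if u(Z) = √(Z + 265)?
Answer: 181516/2049 + √265/59103 ≈ 88.588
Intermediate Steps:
u(Z) = √(265 + Z)
363032/4098 + u(0*70)/59103 = 363032/4098 + √(265 + 0*70)/59103 = 363032*(1/4098) + √(265 + 0)*(1/59103) = 181516/2049 + √265*(1/59103) = 181516/2049 + √265/59103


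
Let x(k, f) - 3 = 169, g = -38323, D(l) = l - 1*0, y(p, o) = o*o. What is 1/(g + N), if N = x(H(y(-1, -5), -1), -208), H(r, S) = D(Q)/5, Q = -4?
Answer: -1/38151 ≈ -2.6212e-5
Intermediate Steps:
y(p, o) = o**2
D(l) = l (D(l) = l + 0 = l)
H(r, S) = -4/5
x(k, f) = 172 (x(k, f) = 3 + 169 = 172)
N = 172
1/(g + N) = 1/(-38323 + 172) = 1/(-38151) = -1/38151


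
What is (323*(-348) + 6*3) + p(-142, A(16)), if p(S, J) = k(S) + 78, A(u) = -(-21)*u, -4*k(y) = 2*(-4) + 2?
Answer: -224613/2 ≈ -1.1231e+5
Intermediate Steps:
k(y) = 3/2 (k(y) = -(2*(-4) + 2)/4 = -(-8 + 2)/4 = -¼*(-6) = 3/2)
A(u) = 21*u
p(S, J) = 159/2 (p(S, J) = 3/2 + 78 = 159/2)
(323*(-348) + 6*3) + p(-142, A(16)) = (323*(-348) + 6*3) + 159/2 = (-112404 + 18) + 159/2 = -112386 + 159/2 = -224613/2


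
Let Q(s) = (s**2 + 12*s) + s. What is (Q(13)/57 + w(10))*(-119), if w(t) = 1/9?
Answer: -122927/171 ≈ -718.87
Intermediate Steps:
Q(s) = s**2 + 13*s
w(t) = 1/9
(Q(13)/57 + w(10))*(-119) = ((13*(13 + 13))/57 + 1/9)*(-119) = ((13*26)*(1/57) + 1/9)*(-119) = (338*(1/57) + 1/9)*(-119) = (338/57 + 1/9)*(-119) = (1033/171)*(-119) = -122927/171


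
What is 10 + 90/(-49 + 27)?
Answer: 65/11 ≈ 5.9091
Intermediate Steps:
10 + 90/(-49 + 27) = 10 + 90/(-22) = 10 + 90*(-1/22) = 10 - 45/11 = 65/11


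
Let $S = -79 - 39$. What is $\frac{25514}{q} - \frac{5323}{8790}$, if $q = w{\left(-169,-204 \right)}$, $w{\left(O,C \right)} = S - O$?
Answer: $\frac{74665529}{149430} \approx 499.67$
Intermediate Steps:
$S = -118$
$w{\left(O,C \right)} = -118 - O$
$q = 51$ ($q = -118 - -169 = -118 + 169 = 51$)
$\frac{25514}{q} - \frac{5323}{8790} = \frac{25514}{51} - \frac{5323}{8790} = \frac{74665529}{149430}$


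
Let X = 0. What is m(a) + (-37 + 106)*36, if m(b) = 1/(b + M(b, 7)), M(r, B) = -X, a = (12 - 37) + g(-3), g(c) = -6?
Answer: 77003/31 ≈ 2484.0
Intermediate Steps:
a = -31 (a = (12 - 37) - 6 = -25 - 6 = -31)
M(r, B) = 0 (M(r, B) = -1*0 = 0)
m(b) = 1/b (m(b) = 1/(b + 0) = 1/b)
m(a) + (-37 + 106)*36 = 1/(-31) + (-37 + 106)*36 = -1/31 + 69*36 = -1/31 + 2484 = 77003/31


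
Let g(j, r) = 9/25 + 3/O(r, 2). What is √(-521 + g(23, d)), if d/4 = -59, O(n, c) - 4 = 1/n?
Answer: 2*I*√2889443471/4715 ≈ 22.801*I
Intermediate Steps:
O(n, c) = 4 + 1/n
d = -236 (d = 4*(-59) = -236)
g(j, r) = 9/25 + 3/(4 + 1/r)
√(-521 + g(23, d)) = √(-521 + 3*(3 + 37*(-236))/(25*(1 + 4*(-236)))) = √(-521 + 3*(3 - 8732)/(25*(1 - 944))) = √(-521 + (3/25)*(-8729)/(-943)) = √(-521 + (3/25)*(-1/943)*(-8729)) = √(-521 + 26187/23575) = √(-12256388/23575) = 2*I*√2889443471/4715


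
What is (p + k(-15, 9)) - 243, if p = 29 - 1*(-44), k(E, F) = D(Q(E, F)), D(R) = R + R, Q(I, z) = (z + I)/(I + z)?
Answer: -168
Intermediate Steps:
Q(I, z) = 1 (Q(I, z) = (I + z)/(I + z) = 1)
D(R) = 2*R
k(E, F) = 2 (k(E, F) = 2*1 = 2)
p = 73 (p = 29 + 44 = 73)
(p + k(-15, 9)) - 243 = (73 + 2) - 243 = 75 - 243 = -168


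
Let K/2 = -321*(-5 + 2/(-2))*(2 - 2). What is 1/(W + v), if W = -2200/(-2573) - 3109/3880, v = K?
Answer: 9983240/536543 ≈ 18.607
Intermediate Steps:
K = 0 (K = 2*(-321*(-5 + 2/(-2))*(2 - 2)) = 2*(-321*(-5 + 2*(-1/2))*0) = 2*(-321*(-5 - 1)*0) = 2*(-(-1926)*0) = 2*(-321*0) = 2*0 = 0)
v = 0
W = 536543/9983240 (W = -2200*(-1/2573) - 3109*1/3880 = 2200/2573 - 3109/3880 = 536543/9983240 ≈ 0.053744)
1/(W + v) = 1/(536543/9983240 + 0) = 1/(536543/9983240) = 9983240/536543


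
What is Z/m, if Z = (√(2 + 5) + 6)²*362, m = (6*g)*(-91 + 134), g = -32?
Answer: -181/96 - 181*√7/344 ≈ -3.2775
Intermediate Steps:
m = -8256 (m = (6*(-32))*(-91 + 134) = -192*43 = -8256)
Z = 362*(6 + √7)² (Z = (√7 + 6)²*362 = (6 + √7)²*362 = 362*(6 + √7)² ≈ 27059.)
Z/m = (15566 + 4344*√7)/(-8256) = (15566 + 4344*√7)*(-1/8256) = -181/96 - 181*√7/344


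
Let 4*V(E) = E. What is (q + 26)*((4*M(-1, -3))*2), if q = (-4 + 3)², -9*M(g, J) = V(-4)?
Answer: 24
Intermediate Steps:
V(E) = E/4
M(g, J) = ⅑ (M(g, J) = -(-4)/36 = -⅑*(-1) = ⅑)
q = 1 (q = (-1)² = 1)
(q + 26)*((4*M(-1, -3))*2) = (1 + 26)*((4*(⅑))*2) = 27*((4/9)*2) = 27*(8/9) = 24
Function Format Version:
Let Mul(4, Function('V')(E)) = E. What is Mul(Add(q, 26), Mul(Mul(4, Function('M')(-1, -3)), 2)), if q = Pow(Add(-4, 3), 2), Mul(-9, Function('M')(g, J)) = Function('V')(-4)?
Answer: 24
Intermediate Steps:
Function('V')(E) = Mul(Rational(1, 4), E)
Function('M')(g, J) = Rational(1, 9) (Function('M')(g, J) = Mul(Rational(-1, 9), Mul(Rational(1, 4), -4)) = Mul(Rational(-1, 9), -1) = Rational(1, 9))
q = 1 (q = Pow(-1, 2) = 1)
Mul(Add(q, 26), Mul(Mul(4, Function('M')(-1, -3)), 2)) = Mul(Add(1, 26), Mul(Mul(4, Rational(1, 9)), 2)) = Mul(27, Mul(Rational(4, 9), 2)) = Mul(27, Rational(8, 9)) = 24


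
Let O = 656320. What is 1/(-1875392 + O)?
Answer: -1/1219072 ≈ -8.2030e-7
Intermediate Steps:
1/(-1875392 + O) = 1/(-1875392 + 656320) = 1/(-1219072) = -1/1219072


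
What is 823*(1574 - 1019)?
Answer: 456765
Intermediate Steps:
823*(1574 - 1019) = 823*555 = 456765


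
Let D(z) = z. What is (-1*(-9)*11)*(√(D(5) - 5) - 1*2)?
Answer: -198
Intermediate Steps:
(-1*(-9)*11)*(√(D(5) - 5) - 1*2) = (-1*(-9)*11)*(√(5 - 5) - 1*2) = (9*11)*(√0 - 2) = 99*(0 - 2) = 99*(-2) = -198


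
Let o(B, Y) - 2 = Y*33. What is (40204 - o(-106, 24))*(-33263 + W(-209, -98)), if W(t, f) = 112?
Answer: -1306480910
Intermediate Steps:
o(B, Y) = 2 + 33*Y (o(B, Y) = 2 + Y*33 = 2 + 33*Y)
(40204 - o(-106, 24))*(-33263 + W(-209, -98)) = (40204 - (2 + 33*24))*(-33263 + 112) = (40204 - (2 + 792))*(-33151) = (40204 - 1*794)*(-33151) = (40204 - 794)*(-33151) = 39410*(-33151) = -1306480910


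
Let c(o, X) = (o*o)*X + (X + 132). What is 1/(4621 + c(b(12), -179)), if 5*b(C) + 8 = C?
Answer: 25/111486 ≈ 0.00022424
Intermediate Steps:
b(C) = -8/5 + C/5
c(o, X) = 132 + X + X*o² (c(o, X) = o²*X + (132 + X) = X*o² + (132 + X) = 132 + X + X*o²)
1/(4621 + c(b(12), -179)) = 1/(4621 + (132 - 179 - 179*(-8/5 + (⅕)*12)²)) = 1/(4621 + (132 - 179 - 179*(-8/5 + 12/5)²)) = 1/(4621 + (132 - 179 - 179*(⅘)²)) = 1/(4621 + (132 - 179 - 179*16/25)) = 1/(4621 + (132 - 179 - 2864/25)) = 1/(4621 - 4039/25) = 1/(111486/25) = 25/111486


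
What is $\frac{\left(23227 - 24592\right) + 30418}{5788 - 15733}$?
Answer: $- \frac{1709}{585} \approx -2.9214$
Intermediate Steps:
$\frac{\left(23227 - 24592\right) + 30418}{5788 - 15733} = \frac{\left(23227 - 24592\right) + 30418}{-9945} = \left(-1365 + 30418\right) \left(- \frac{1}{9945}\right) = 29053 \left(- \frac{1}{9945}\right) = - \frac{1709}{585}$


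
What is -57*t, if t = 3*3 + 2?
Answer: -627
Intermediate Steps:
t = 11 (t = 9 + 2 = 11)
-57*t = -57*11 = -627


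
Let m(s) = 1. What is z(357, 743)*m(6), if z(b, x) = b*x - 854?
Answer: 264397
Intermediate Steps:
z(b, x) = -854 + b*x
z(357, 743)*m(6) = (-854 + 357*743)*1 = (-854 + 265251)*1 = 264397*1 = 264397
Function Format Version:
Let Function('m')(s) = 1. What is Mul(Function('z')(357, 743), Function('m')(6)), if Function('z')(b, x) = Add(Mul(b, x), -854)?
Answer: 264397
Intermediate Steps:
Function('z')(b, x) = Add(-854, Mul(b, x))
Mul(Function('z')(357, 743), Function('m')(6)) = Mul(Add(-854, Mul(357, 743)), 1) = Mul(Add(-854, 265251), 1) = Mul(264397, 1) = 264397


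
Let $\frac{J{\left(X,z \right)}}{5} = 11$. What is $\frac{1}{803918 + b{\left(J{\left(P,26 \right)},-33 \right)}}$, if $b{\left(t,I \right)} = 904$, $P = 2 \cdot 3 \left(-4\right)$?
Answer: $\frac{1}{804822} \approx 1.2425 \cdot 10^{-6}$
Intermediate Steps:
$P = -24$ ($P = 6 \left(-4\right) = -24$)
$J{\left(X,z \right)} = 55$ ($J{\left(X,z \right)} = 5 \cdot 11 = 55$)
$\frac{1}{803918 + b{\left(J{\left(P,26 \right)},-33 \right)}} = \frac{1}{803918 + 904} = \frac{1}{804822}$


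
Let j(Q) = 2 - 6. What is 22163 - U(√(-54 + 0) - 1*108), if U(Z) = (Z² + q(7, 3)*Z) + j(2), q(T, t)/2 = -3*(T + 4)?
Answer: 3429 + 846*I*√6 ≈ 3429.0 + 2072.3*I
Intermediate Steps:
j(Q) = -4
q(T, t) = -24 - 6*T (q(T, t) = 2*(-3*(T + 4)) = 2*(-3*(4 + T)) = 2*(-12 - 3*T) = -24 - 6*T)
U(Z) = -4 + Z² - 66*Z (U(Z) = (Z² + (-24 - 6*7)*Z) - 4 = (Z² + (-24 - 42)*Z) - 4 = (Z² - 66*Z) - 4 = -4 + Z² - 66*Z)
22163 - U(√(-54 + 0) - 1*108) = 22163 - (-4 + (√(-54 + 0) - 1*108)² - 66*(√(-54 + 0) - 1*108)) = 22163 - (-4 + (√(-54) - 108)² - 66*(√(-54) - 108)) = 22163 - (-4 + (3*I*√6 - 108)² - 66*(3*I*√6 - 108)) = 22163 - (-4 + (-108 + 3*I*√6)² - 66*(-108 + 3*I*√6)) = 22163 - (-4 + (-108 + 3*I*√6)² + (7128 - 198*I*√6)) = 22163 - (7124 + (-108 + 3*I*√6)² - 198*I*√6) = 22163 + (-7124 - (-108 + 3*I*√6)² + 198*I*√6) = 15039 - (-108 + 3*I*√6)² + 198*I*√6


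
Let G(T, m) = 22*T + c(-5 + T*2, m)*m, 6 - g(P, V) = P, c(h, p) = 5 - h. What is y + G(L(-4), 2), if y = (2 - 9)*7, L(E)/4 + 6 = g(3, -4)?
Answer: -245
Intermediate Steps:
g(P, V) = 6 - P
L(E) = -12 (L(E) = -24 + 4*(6 - 1*3) = -24 + 4*(6 - 3) = -24 + 4*3 = -24 + 12 = -12)
y = -49 (y = -7*7 = -49)
G(T, m) = 22*T + m*(10 - 2*T) (G(T, m) = 22*T + (5 - (-5 + T*2))*m = 22*T + (5 - (-5 + 2*T))*m = 22*T + (5 + (5 - 2*T))*m = 22*T + (10 - 2*T)*m = 22*T + m*(10 - 2*T))
y + G(L(-4), 2) = -49 + (22*(-12) - 2*2*(-5 - 12)) = -49 + (-264 - 2*2*(-17)) = -49 + (-264 + 68) = -49 - 196 = -245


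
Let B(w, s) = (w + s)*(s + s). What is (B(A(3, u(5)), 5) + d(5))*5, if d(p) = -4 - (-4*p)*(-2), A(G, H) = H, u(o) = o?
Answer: 280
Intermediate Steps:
B(w, s) = 2*s*(s + w) (B(w, s) = (s + w)*(2*s) = 2*s*(s + w))
d(p) = -4 - 8*p
(B(A(3, u(5)), 5) + d(5))*5 = (2*5*(5 + 5) + (-4 - 8*5))*5 = (2*5*10 + (-4 - 40))*5 = (100 - 44)*5 = 56*5 = 280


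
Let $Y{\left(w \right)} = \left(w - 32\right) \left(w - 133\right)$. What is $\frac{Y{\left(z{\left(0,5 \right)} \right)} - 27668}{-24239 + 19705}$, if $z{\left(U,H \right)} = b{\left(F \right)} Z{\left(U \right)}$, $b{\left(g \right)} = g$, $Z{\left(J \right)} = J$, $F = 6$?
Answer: $\frac{11706}{2267} \approx 5.1637$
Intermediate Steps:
$z{\left(U,H \right)} = 6 U$
$Y{\left(w \right)} = \left(-133 + w\right) \left(-32 + w\right)$ ($Y{\left(w \right)} = \left(-32 + w\right) \left(-133 + w\right) = \left(-133 + w\right) \left(-32 + w\right)$)
$\frac{Y{\left(z{\left(0,5 \right)} \right)} - 27668}{-24239 + 19705} = \frac{\left(4256 + \left(6 \cdot 0\right)^{2} - 165 \cdot 6 \cdot 0\right) - 27668}{-24239 + 19705} = \frac{\left(4256 + 0^{2} - 0\right) - 27668}{-4534} = \left(\left(4256 + 0 + 0\right) - 27668\right) \left(- \frac{1}{4534}\right) = \left(4256 - 27668\right) \left(- \frac{1}{4534}\right) = \left(-23412\right) \left(- \frac{1}{4534}\right) = \frac{11706}{2267}$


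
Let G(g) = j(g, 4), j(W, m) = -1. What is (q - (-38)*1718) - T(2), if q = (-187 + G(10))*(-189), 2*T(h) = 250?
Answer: 100691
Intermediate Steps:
G(g) = -1
T(h) = 125 (T(h) = (½)*250 = 125)
q = 35532 (q = (-187 - 1)*(-189) = -188*(-189) = 35532)
(q - (-38)*1718) - T(2) = (35532 - (-38)*1718) - 1*125 = (35532 - 1*(-65284)) - 125 = (35532 + 65284) - 125 = 100816 - 125 = 100691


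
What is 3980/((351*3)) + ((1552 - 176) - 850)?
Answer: 557858/1053 ≈ 529.78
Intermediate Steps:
3980/((351*3)) + ((1552 - 176) - 850) = 3980/1053 + (1376 - 850) = 3980*(1/1053) + 526 = 3980/1053 + 526 = 557858/1053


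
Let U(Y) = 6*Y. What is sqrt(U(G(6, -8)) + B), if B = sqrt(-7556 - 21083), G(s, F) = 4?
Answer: sqrt(24 + I*sqrt(28639)) ≈ 9.8723 + 8.571*I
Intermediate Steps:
B = I*sqrt(28639) (B = sqrt(-28639) = I*sqrt(28639) ≈ 169.23*I)
sqrt(U(G(6, -8)) + B) = sqrt(6*4 + I*sqrt(28639)) = sqrt(24 + I*sqrt(28639))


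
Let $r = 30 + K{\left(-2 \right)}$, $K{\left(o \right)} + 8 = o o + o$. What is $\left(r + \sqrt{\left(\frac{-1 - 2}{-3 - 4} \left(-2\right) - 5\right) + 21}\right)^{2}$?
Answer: $\frac{\left(168 + \sqrt{742}\right)^{2}}{49} \approx 777.93$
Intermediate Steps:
$K{\left(o \right)} = -8 + o + o^{2}$ ($K{\left(o \right)} = -8 + \left(o o + o\right) = -8 + \left(o^{2} + o\right) = -8 + \left(o + o^{2}\right) = -8 + o + o^{2}$)
$r = 24$ ($r = 30 - \left(10 - 4\right) = 30 - 6 = 24$)
$\left(r + \sqrt{\left(\frac{-1 - 2}{-3 - 4} \left(-2\right) - 5\right) + 21}\right)^{2} = \left(24 + \sqrt{\left(\frac{-1 - 2}{-3 - 4} \left(-2\right) - 5\right) + 21}\right)^{2} = \left(24 + \sqrt{\left(- \frac{3}{-7} \left(-2\right) - 5\right) + 21}\right)^{2} = \left(24 + \sqrt{\left(\left(-3\right) \left(- \frac{1}{7}\right) \left(-2\right) - 5\right) + 21}\right)^{2} = \left(24 + \sqrt{\left(\frac{3}{7} \left(-2\right) - 5\right) + 21}\right)^{2} = \left(24 + \sqrt{\left(- \frac{6}{7} - 5\right) + 21}\right)^{2} = \left(24 + \sqrt{- \frac{41}{7} + 21}\right)^{2} = \left(24 + \sqrt{\frac{106}{7}}\right)^{2} = \left(24 + \frac{\sqrt{742}}{7}\right)^{2}$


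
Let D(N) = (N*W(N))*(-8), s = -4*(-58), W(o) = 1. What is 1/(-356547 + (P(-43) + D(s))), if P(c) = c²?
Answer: -1/356554 ≈ -2.8046e-6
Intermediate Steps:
s = 232
D(N) = -8*N (D(N) = (N*1)*(-8) = N*(-8) = -8*N)
1/(-356547 + (P(-43) + D(s))) = 1/(-356547 + ((-43)² - 8*232)) = 1/(-356547 + (1849 - 1856)) = 1/(-356547 - 7) = 1/(-356554) = -1/356554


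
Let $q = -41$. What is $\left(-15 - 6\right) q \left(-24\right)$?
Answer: $-20664$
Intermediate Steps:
$\left(-15 - 6\right) q \left(-24\right) = \left(-15 - 6\right) \left(-41\right) \left(-24\right) = \left(-21\right) \left(-41\right) \left(-24\right) = 861 \left(-24\right) = -20664$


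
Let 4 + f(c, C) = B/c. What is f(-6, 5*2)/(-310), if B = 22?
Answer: 23/930 ≈ 0.024731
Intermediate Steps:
f(c, C) = -4 + 22/c
f(-6, 5*2)/(-310) = (-4 + 22/(-6))/(-310) = (-4 + 22*(-1/6))*(-1/310) = (-4 - 11/3)*(-1/310) = -23/3*(-1/310) = 23/930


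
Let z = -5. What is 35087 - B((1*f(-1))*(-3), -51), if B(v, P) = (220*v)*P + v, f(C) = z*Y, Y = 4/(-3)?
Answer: -189293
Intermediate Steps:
Y = -4/3 (Y = 4*(-⅓) = -4/3 ≈ -1.3333)
f(C) = 20/3 (f(C) = -5*(-4/3) = 20/3)
B(v, P) = v + 220*P*v (B(v, P) = 220*P*v + v = v + 220*P*v)
35087 - B((1*f(-1))*(-3), -51) = 35087 - (1*(20/3))*(-3)*(1 + 220*(-51)) = 35087 - (20/3)*(-3)*(1 - 11220) = 35087 - (-20)*(-11219) = 35087 - 1*224380 = 35087 - 224380 = -189293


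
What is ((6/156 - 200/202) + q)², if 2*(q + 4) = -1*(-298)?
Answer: 143088949441/6895876 ≈ 20750.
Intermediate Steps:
q = 145 (q = -4 + (-1*(-298))/2 = -4 + (½)*298 = -4 + 149 = 145)
((6/156 - 200/202) + q)² = ((6/156 - 200/202) + 145)² = ((6*(1/156) - 200*1/202) + 145)² = ((1/26 - 100/101) + 145)² = (-2499/2626 + 145)² = (378271/2626)² = 143088949441/6895876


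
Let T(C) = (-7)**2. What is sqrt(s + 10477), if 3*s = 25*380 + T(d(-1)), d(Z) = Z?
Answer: 2*sqrt(3415) ≈ 116.88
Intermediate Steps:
T(C) = 49
s = 3183 (s = (25*380 + 49)/3 = (9500 + 49)/3 = (1/3)*9549 = 3183)
sqrt(s + 10477) = sqrt(3183 + 10477) = sqrt(13660) = 2*sqrt(3415)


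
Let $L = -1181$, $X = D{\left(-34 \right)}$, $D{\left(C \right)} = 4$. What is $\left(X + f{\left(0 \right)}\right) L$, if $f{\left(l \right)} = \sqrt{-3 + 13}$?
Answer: $-4724 - 1181 \sqrt{10} \approx -8458.7$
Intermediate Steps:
$X = 4$
$f{\left(l \right)} = \sqrt{10}$
$\left(X + f{\left(0 \right)}\right) L = \left(4 + \sqrt{10}\right) \left(-1181\right) = -4724 - 1181 \sqrt{10}$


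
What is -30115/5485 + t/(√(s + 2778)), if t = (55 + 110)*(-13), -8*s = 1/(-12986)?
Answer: -6023/1097 - 1716*√1873885416445/57720173 ≈ -46.187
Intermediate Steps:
s = 1/103888 (s = -⅛/(-12986) = -⅛*(-1/12986) = 1/103888 ≈ 9.6257e-6)
t = -2145 (t = 165*(-13) = -2145)
-30115/5485 + t/(√(s + 2778)) = -30115/5485 - 2145/√(1/103888 + 2778) = -30115*1/5485 - 2145*4*√1873885416445/288600865 = -6023/1097 - 2145*4*√1873885416445/288600865 = -6023/1097 - 1716*√1873885416445/57720173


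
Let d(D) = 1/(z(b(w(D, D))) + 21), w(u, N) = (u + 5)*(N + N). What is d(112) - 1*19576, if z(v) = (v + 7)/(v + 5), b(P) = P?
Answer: -11289218075/576688 ≈ -19576.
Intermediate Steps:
w(u, N) = 2*N*(5 + u) (w(u, N) = (5 + u)*(2*N) = 2*N*(5 + u))
z(v) = (7 + v)/(5 + v)
d(D) = 1/(21 + (7 + 2*D*(5 + D))/(5 + 2*D*(5 + D))) (d(D) = 1/((7 + 2*D*(5 + D))/(5 + 2*D*(5 + D)) + 21) = 1/(21 + (7 + 2*D*(5 + D))/(5 + 2*D*(5 + D))))
d(112) - 1*19576 = (5 + 2*112*(5 + 112))/(4*(28 + 11*112*(5 + 112))) - 1*19576 = (5 + 2*112*117)/(4*(28 + 11*112*117)) - 19576 = (5 + 26208)/(4*(28 + 144144)) - 19576 = (1/4)*26213/144172 - 19576 = (1/4)*(1/144172)*26213 - 19576 = 26213/576688 - 19576 = -11289218075/576688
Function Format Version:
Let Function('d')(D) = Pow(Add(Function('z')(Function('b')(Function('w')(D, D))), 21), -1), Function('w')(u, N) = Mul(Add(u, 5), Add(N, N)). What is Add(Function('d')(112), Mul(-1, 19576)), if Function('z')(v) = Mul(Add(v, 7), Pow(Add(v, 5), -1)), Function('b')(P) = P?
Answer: Rational(-11289218075, 576688) ≈ -19576.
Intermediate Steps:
Function('w')(u, N) = Mul(2, N, Add(5, u)) (Function('w')(u, N) = Mul(Add(5, u), Mul(2, N)) = Mul(2, N, Add(5, u)))
Function('z')(v) = Mul(Pow(Add(5, v), -1), Add(7, v)) (Function('z')(v) = Mul(Add(7, v), Pow(Add(5, v), -1)) = Mul(Pow(Add(5, v), -1), Add(7, v)))
Function('d')(D) = Pow(Add(21, Mul(Pow(Add(5, Mul(2, D, Add(5, D))), -1), Add(7, Mul(2, D, Add(5, D))))), -1) (Function('d')(D) = Pow(Add(Mul(Pow(Add(5, Mul(2, D, Add(5, D))), -1), Add(7, Mul(2, D, Add(5, D)))), 21), -1) = Pow(Add(21, Mul(Pow(Add(5, Mul(2, D, Add(5, D))), -1), Add(7, Mul(2, D, Add(5, D))))), -1))
Add(Function('d')(112), Mul(-1, 19576)) = Add(Mul(Rational(1, 4), Pow(Add(28, Mul(11, 112, Add(5, 112))), -1), Add(5, Mul(2, 112, Add(5, 112)))), Mul(-1, 19576)) = Add(Mul(Rational(1, 4), Pow(Add(28, Mul(11, 112, 117)), -1), Add(5, Mul(2, 112, 117))), -19576) = Add(Mul(Rational(1, 4), Pow(Add(28, 144144), -1), Add(5, 26208)), -19576) = Add(Mul(Rational(1, 4), Pow(144172, -1), 26213), -19576) = Add(Mul(Rational(1, 4), Rational(1, 144172), 26213), -19576) = Add(Rational(26213, 576688), -19576) = Rational(-11289218075, 576688)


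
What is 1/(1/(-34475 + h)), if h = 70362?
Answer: 35887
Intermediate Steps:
1/(1/(-34475 + h)) = 1/(1/(-34475 + 70362)) = 1/(1/35887) = 35887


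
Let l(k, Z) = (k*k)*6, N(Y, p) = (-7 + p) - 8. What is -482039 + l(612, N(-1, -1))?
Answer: 1765225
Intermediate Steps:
N(Y, p) = -15 + p
l(k, Z) = 6*k² (l(k, Z) = k²*6 = 6*k²)
-482039 + l(612, N(-1, -1)) = -482039 + 6*612² = -482039 + 6*374544 = -482039 + 2247264 = 1765225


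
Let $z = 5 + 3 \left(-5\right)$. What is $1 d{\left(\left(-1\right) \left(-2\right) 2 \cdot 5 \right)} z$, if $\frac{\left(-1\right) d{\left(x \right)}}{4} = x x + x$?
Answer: $16800$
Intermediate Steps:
$z = -10$ ($z = 5 - 15 = -10$)
$d{\left(x \right)} = - 4 x - 4 x^{2}$ ($d{\left(x \right)} = - 4 \left(x x + x\right) = - 4 \left(x^{2} + x\right) = - 4 \left(x + x^{2}\right) = - 4 x - 4 x^{2}$)
$1 d{\left(\left(-1\right) \left(-2\right) 2 \cdot 5 \right)} z = 1 \left(- 4 \left(-1\right) \left(-2\right) 2 \cdot 5 \left(1 + \left(-1\right) \left(-2\right) 2 \cdot 5\right)\right) \left(-10\right) = 1 \left(- 4 \cdot 2 \cdot 2 \cdot 5 \left(1 + 2 \cdot 2 \cdot 5\right)\right) \left(-10\right) = 1 \left(- 4 \cdot 4 \cdot 5 \left(1 + 4 \cdot 5\right)\right) \left(-10\right) = 1 \left(\left(-4\right) 20 \left(1 + 20\right)\right) \left(-10\right) = 1 \left(\left(-4\right) 20 \cdot 21\right) \left(-10\right) = 1 \left(-1680\right) \left(-10\right) = \left(-1680\right) \left(-10\right) = 16800$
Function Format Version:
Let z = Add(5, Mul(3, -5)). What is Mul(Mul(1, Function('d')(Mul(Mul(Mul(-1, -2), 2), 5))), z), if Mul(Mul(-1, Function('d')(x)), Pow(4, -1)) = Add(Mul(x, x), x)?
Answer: 16800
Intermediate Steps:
z = -10 (z = Add(5, -15) = -10)
Function('d')(x) = Add(Mul(-4, x), Mul(-4, Pow(x, 2))) (Function('d')(x) = Mul(-4, Add(Mul(x, x), x)) = Mul(-4, Add(Pow(x, 2), x)) = Mul(-4, Add(x, Pow(x, 2))) = Add(Mul(-4, x), Mul(-4, Pow(x, 2))))
Mul(Mul(1, Function('d')(Mul(Mul(Mul(-1, -2), 2), 5))), z) = Mul(Mul(1, Mul(-4, Mul(Mul(Mul(-1, -2), 2), 5), Add(1, Mul(Mul(Mul(-1, -2), 2), 5)))), -10) = Mul(Mul(1, Mul(-4, Mul(Mul(2, 2), 5), Add(1, Mul(Mul(2, 2), 5)))), -10) = Mul(Mul(1, Mul(-4, Mul(4, 5), Add(1, Mul(4, 5)))), -10) = Mul(Mul(1, Mul(-4, 20, Add(1, 20))), -10) = Mul(Mul(1, Mul(-4, 20, 21)), -10) = Mul(Mul(1, -1680), -10) = Mul(-1680, -10) = 16800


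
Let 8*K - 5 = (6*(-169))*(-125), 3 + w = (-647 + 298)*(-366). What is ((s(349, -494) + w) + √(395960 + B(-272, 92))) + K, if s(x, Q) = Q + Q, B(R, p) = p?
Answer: 1140699/8 + 2*√99013 ≈ 1.4322e+5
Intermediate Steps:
w = 127731 (w = -3 + (-647 + 298)*(-366) = -3 - 349*(-366) = -3 + 127734 = 127731)
s(x, Q) = 2*Q
K = 126755/8 (K = 5/8 + ((6*(-169))*(-125))/8 = 5/8 + (-1014*(-125))/8 = 5/8 + (⅛)*126750 = 5/8 + 63375/4 = 126755/8 ≈ 15844.)
((s(349, -494) + w) + √(395960 + B(-272, 92))) + K = ((2*(-494) + 127731) + √(395960 + 92)) + 126755/8 = ((-988 + 127731) + √396052) + 126755/8 = (126743 + 2*√99013) + 126755/8 = 1140699/8 + 2*√99013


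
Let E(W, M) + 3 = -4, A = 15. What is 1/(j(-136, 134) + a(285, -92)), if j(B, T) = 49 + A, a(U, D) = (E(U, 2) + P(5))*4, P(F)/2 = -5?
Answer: -¼ ≈ -0.25000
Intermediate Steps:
E(W, M) = -7 (E(W, M) = -3 - 4 = -7)
P(F) = -10 (P(F) = 2*(-5) = -10)
a(U, D) = -68 (a(U, D) = (-7 - 10)*4 = -17*4 = -68)
j(B, T) = 64 (j(B, T) = 49 + 15 = 64)
1/(j(-136, 134) + a(285, -92)) = 1/(64 - 68) = 1/(-4) = -¼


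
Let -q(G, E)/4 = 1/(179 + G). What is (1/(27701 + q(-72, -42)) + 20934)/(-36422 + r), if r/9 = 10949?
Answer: 62048438909/184120902357 ≈ 0.33700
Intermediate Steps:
q(G, E) = -4/(179 + G)
r = 98541 (r = 9*10949 = 98541)
(1/(27701 + q(-72, -42)) + 20934)/(-36422 + r) = (1/(27701 - 4/(179 - 72)) + 20934)/(-36422 + 98541) = (1/(27701 - 4/107) + 20934)/62119 = (1/(27701 - 4*1/107) + 20934)*(1/62119) = (1/(27701 - 4/107) + 20934)*(1/62119) = (1/(2964003/107) + 20934)*(1/62119) = (107/2964003 + 20934)*(1/62119) = (62048438909/2964003)*(1/62119) = 62048438909/184120902357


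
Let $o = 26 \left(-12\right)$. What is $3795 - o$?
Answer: $4107$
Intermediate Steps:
$o = -312$
$3795 - o = 3795 - -312 = 3795 + 312 = 4107$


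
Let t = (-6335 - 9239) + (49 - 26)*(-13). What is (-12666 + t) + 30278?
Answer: 1739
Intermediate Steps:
t = -15873 (t = -15574 + 23*(-13) = -15574 - 299 = -15873)
(-12666 + t) + 30278 = (-12666 - 15873) + 30278 = -28539 + 30278 = 1739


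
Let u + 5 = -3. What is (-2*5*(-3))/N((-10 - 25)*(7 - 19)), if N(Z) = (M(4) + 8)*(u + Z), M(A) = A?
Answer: 5/824 ≈ 0.0060680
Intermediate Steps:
u = -8 (u = -5 - 3 = -8)
N(Z) = -96 + 12*Z (N(Z) = (4 + 8)*(-8 + Z) = 12*(-8 + Z) = -96 + 12*Z)
(-2*5*(-3))/N((-10 - 25)*(7 - 19)) = (-2*5*(-3))/(-96 + 12*((-10 - 25)*(7 - 19))) = (-10*(-3))/(-96 + 12*(-35*(-12))) = 30/(-96 + 12*420) = 30/(-96 + 5040) = 30/4944 = (1/4944)*30 = 5/824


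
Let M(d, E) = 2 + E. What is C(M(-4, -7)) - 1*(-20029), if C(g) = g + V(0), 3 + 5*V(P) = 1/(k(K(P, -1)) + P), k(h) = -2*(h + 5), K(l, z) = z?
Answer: 160187/8 ≈ 20023.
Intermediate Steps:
k(h) = -10 - 2*h (k(h) = -2*(5 + h) = -10 - 2*h)
V(P) = -3/5 + 1/(5*(-8 + P)) (V(P) = -3/5 + 1/(5*((-10 - 2*(-1)) + P)) = -3/5 + 1/(5*((-10 + 2) + P)) = -3/5 + 1/(5*(-8 + P)))
C(g) = -5/8 + g (C(g) = g + (25 - 3*0)/(5*(-8 + 0)) = g + (1/5)*(25 + 0)/(-8) = g + (1/5)*(-1/8)*25 = g - 5/8 = -5/8 + g)
C(M(-4, -7)) - 1*(-20029) = (-5/8 + (2 - 7)) - 1*(-20029) = (-5/8 - 5) + 20029 = -45/8 + 20029 = 160187/8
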